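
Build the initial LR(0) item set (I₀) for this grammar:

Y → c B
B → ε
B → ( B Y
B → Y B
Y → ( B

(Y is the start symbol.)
{ [Y → . ( B], [Y → . c B], [Y' → . Y] }

First, augment the grammar with Y' → Y
I₀ = CLOSURE({ [Y' → . Y] }):
  [Y' → . Y] has the dot before Y: add [Y → . c B], [Y → . ( B]
No further items can be added.

I₀ = { [Y → . ( B], [Y → . c B], [Y' → . Y] }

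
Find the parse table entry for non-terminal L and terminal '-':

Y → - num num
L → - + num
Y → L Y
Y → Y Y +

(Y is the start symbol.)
To find M[L, '-'], we find productions for L where '-' is in the predict set (PREDICT(N → α) = (FIRST(α) \ {ε}) ∪ (FOLLOW(N) if α ⇒* ε)).

L → - + num: PREDICT = { '-' }
  '-' is in predict set, so this production goes in M[L, '-']

M[L, '-'] = L → - + num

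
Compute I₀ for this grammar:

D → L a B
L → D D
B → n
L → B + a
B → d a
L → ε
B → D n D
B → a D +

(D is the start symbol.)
First, augment the grammar with D' → D
I₀ = CLOSURE({ [D' → . D] }):
  [D' → . D] has the dot before D: add [D → . L a B]
  [D → . L a B] has the dot before L: add [L → . D D], [L → . B + a], [L → .]
  [L → . B + a] has the dot before B: add [B → . n], [B → . d a], [B → . D n D], [B → . a D +]
No further items can be added.

I₀ = { [B → . D n D], [B → . a D +], [B → . d a], [B → . n], [D → . L a B], [D' → . D], [L → . B + a], [L → . D D], [L → .] }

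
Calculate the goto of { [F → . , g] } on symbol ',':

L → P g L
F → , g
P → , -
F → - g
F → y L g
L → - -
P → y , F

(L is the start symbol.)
GOTO(I, ',') = CLOSURE({ [A → αX.β] : [A → α.Xβ] ∈ I, X = ',' })

Items with dot before ',', with the dot advanced:
  [F → . , g] → [F → , . g]
Closure adds nothing (no advanced item has the dot before a non-terminal).

GOTO = { [F → , . g] }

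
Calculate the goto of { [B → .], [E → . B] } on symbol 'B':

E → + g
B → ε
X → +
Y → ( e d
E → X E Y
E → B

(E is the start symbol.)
GOTO(I, 'B') = CLOSURE({ [A → αX.β] : [A → α.Xβ] ∈ I, X = 'B' })

Items with dot before 'B', with the dot advanced:
  [E → . B] → [E → B .]
Closure adds nothing (no advanced item has the dot before a non-terminal).

GOTO = { [E → B .] }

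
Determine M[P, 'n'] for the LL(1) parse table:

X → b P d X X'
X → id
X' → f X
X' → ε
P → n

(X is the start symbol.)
P → n

To find M[P, 'n'], we find productions for P where 'n' is in the predict set (PREDICT(N → α) = (FIRST(α) \ {ε}) ∪ (FOLLOW(N) if α ⇒* ε)).

P → n: PREDICT = { 'n' }
  'n' is in predict set, so this production goes in M[P, 'n']

M[P, 'n'] = P → n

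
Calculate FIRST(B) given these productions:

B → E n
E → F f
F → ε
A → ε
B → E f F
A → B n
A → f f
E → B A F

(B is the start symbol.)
To compute FIRST(B), examine every production with B on the left-hand side, reading each right-hand side left to right until a non-nullable symbol is reached.

FIRST sets of the other non-terminals involved (by the same procedure, iterated to a fixed point):
  FIRST(E) = { 'f' }

From B → E n:
  - E is a non-terminal: add FIRST(E) \ {ε} = { 'f' }
    E is not nullable, so stop
From B → E f F:
  - E is a non-terminal: add FIRST(E) \ {ε} = { 'f' }
    E is not nullable, so stop

Collecting: FIRST(B) = { 'f' }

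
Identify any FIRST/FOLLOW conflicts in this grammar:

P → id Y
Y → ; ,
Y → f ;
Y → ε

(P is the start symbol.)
No FIRST/FOLLOW conflicts.

A FIRST/FOLLOW conflict occurs when a non-terminal N has a nullable alternative N → β (β ⇒* ε) and another alternative N → α with FIRST(α) ∩ FOLLOW(N) ≠ ∅: on such a lookahead the parser cannot decide between expanding α and letting N vanish via β.

Nullable non-terminals: Y.

Y: nullable alternative(s) Y → ε; FOLLOW(Y) = { $ }
  Y → ; ,: FIRST \ {ε} = { ';' } — disjoint from FOLLOW(Y)
  Y → f ;: FIRST \ {ε} = { 'f' } — disjoint from FOLLOW(Y)
  Y → ε: FIRST \ {ε} = { } — this is the only nullable alternative, skip

P has no nullable alternative, so no FIRST/FOLLOW check is needed there.

No FIRST/FOLLOW conflicts found.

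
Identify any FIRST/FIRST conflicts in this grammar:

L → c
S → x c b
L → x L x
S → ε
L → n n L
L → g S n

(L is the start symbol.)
No FIRST/FIRST conflicts.

A FIRST/FIRST conflict occurs when two productions N → α and N → β for the same non-terminal have FIRST(α) ∩ FIRST(β) ≠ ∅ (with ε ∈ FIRST of a nullable right-hand side, so two nullable alternatives also conflict).

Productions for L:
  L → c: FIRST = { 'c' }
  L → x L x: FIRST = { 'x' }
  L → n n L: FIRST = { 'n' }
  L → g S n: FIRST = { 'g' }
Productions for S:
  S → x c b: FIRST = { 'x' }
  S → ε: FIRST = { ε }

All alternatives of each non-terminal have pairwise disjoint FIRST sets.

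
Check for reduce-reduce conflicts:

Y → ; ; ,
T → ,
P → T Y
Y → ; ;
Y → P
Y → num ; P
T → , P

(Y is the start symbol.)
Augment with Y' → Y and build the canonical LR(0) collection (I0 = CLOSURE({[Y' → . Y]}), then GOTO on every symbol after a dot until no new states appear). It has 13 states:
  I0: { [P → . T Y], [T → . , P], [T → . ,], [Y → . ; ; ,], [Y → . ; ;], [Y → . P], [Y → . num ; P], [Y' → . Y] }  — shift
  I1: { [P → . T Y], [T → , . P], [T → , .], [T → . , P], [T → . ,] }  — shift, reduce
  I2: { [Y → ; . ; ,], [Y → ; . ;] }  — shift
  I3: { [Y → P .] }  — reduce
  I4: { [P → . T Y], [P → T . Y], [T → . , P], [T → . ,], [Y → . ; ; ,], [Y → . ; ;], [Y → . P], [Y → . num ; P] }  — shift
  I5: { [Y' → Y .] }  — accept
  I6: { [Y → num . ; P] }  — shift
  I7: { [P → . T Y], [T → . , P], [T → . ,], [Y → num ; . P] }  — shift
  I8: { [Y → num ; P .] }  — reduce
  I9: { [P → T Y .] }  — reduce
  I10: { [Y → ; ; . ,], [Y → ; ; .] }  — shift, reduce
  I11: { [Y → ; ; , .] }  — reduce
  I12: { [T → , P .] }  — reduce

No state contains more than one complete item.

Answer: No reduce-reduce conflicts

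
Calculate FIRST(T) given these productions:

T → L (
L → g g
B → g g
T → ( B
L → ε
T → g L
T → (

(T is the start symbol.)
FIRST sets of the other non-terminals involved (by the same procedure, iterated to a fixed point):
  FIRST(L) = { 'g', ε }

From T → L (:
  - L is a non-terminal: add FIRST(L) \ {ε} = { 'g' }
    L is nullable, so continue to the next symbol
  - '(' is a terminal: add '(' and stop
From T → ( B:
  - '(' is a terminal: add '(' and stop
From T → g L:
  - g is a terminal: add 'g' and stop
From T → (:
  - '(' is a terminal: add '(' and stop

Collecting: FIRST(T) = { '(', 'g' }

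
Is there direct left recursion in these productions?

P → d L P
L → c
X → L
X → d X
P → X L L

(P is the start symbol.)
No direct left recursion

Direct left recursion occurs when N → N α for some non-terminal N (the right-hand side begins with the left-hand side itself).

P → d L P: starts with d
L → c: starts with c
X → L: starts with L
X → d X: starts with d
P → X L L: starts with X

No direct left recursion found.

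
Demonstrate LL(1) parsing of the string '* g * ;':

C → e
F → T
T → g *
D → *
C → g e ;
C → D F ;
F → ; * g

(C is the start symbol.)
Stack is shown with the top on the left.

Stack    Input      Action
--------------------------
C $      * g * ; $  output C → D F ;
D F ; $  * g * ; $  output D → *
* F ; $  * g * ; $  match '*'
F ; $    g * ; $    output F → T
T ; $    g * ; $    output T → g *
g * ; $  g * ; $    match 'g'
* ; $    * ; $      match '*'
; $      ; $        match ';'
$        $          accept

The string is accepted.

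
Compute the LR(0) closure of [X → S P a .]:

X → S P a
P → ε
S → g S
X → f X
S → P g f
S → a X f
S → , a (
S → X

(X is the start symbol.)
{ [X → S P a .] }

Start with: [X → S P a .]
The dot is at the end, so nothing is added.

CLOSURE = { [X → S P a .] }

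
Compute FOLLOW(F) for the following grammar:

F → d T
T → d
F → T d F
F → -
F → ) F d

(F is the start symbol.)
{ $, 'd' }

To compute FOLLOW(F), find every occurrence of F on a right-hand side N → α F β: add FIRST(β) \ {ε}, and if β is empty or nullable also add FOLLOW(N). Iterate to a fixed point.

F is the start symbol, so $ ∈ FOLLOW(F).
In F → T d F: F is at the end; this adds FOLLOW(F) to itself — nothing new
In F → ) F d: F is followed by d, add FIRST(d) \ {ε} = { 'd' }

Taking the union: FOLLOW(F) = { $, 'd' }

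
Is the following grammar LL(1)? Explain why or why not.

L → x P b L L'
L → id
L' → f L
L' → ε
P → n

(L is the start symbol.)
No. Predict set conflict for L': { 'f' }

A grammar is LL(1) if for each non-terminal N with multiple productions, the predict sets of those productions are pairwise disjoint, where PREDICT(N → α) = (FIRST(α) \ {ε}) ∪ (FOLLOW(N) if α ⇒* ε).

Relevant sets:
  FOLLOW(L') = { $, 'f' }

For L:
  PREDICT(L → x P b L L') = { 'x' }
  PREDICT(L → id) = { 'id' }
For L':
  PREDICT(L' → f L) = { 'f' }
  PREDICT(L' → ε) = { $, 'f' }
P has a single production, so nothing to check there.

Conflict found: Predict set conflict for L': { 'f' }
The grammar is NOT LL(1).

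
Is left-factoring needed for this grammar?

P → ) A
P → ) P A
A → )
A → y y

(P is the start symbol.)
Yes, P has productions with common prefix ')'

Left-factoring is needed when two productions for the same non-terminal
share a common prefix on the right-hand side.

Productions for P:
  P → ) A
  P → ) P A
Productions for A:
  A → )
  A → y y

Found common prefix ')' in productions for P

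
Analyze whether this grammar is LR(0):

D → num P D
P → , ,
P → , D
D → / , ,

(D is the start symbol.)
Augment with D' → D and build the canonical LR(0) collection (I0 = CLOSURE({[D' → . D]}), then GOTO on every symbol after a dot until no new states appear). It has 11 states:
  I0: { [D → . / , ,], [D → . num P D], [D' → . D] }  — shift
  I1: { [D → / . , ,] }  — shift
  I2: { [D' → D .] }  — accept
  I3: { [D → num . P D], [P → . , ,], [P → . , D] }  — shift
  I4: { [D → . / , ,], [D → . num P D], [P → , . ,], [P → , . D] }  — shift
  I5: { [D → . / , ,], [D → . num P D], [D → num P . D] }  — shift
  I6: { [D → num P D .] }  — reduce
  I7: { [P → , , .] }  — reduce
  I8: { [P → , D .] }  — reduce
  I9: { [D → / , . ,] }  — shift
  I10: { [D → / , , .] }  — reduce

Every state is either a pure shift/goto state or contains exactly one complete item and nothing to shift — no conflicts. The grammar is LR(0).

Answer: Yes, the grammar is LR(0)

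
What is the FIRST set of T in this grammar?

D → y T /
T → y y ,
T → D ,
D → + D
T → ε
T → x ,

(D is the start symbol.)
{ '+', 'x', 'y', ε }

FIRST sets of the other non-terminals involved (by the same procedure, iterated to a fixed point):
  FIRST(D) = { '+', 'y' }

From T → y y ,:
  - y is a terminal: add 'y' and stop
From T → D ,:
  - D is a non-terminal: add FIRST(D) \ {ε} = { '+', 'y' }
    D is not nullable, so stop
From T → ε:
  - ε-production, so ε ∈ FIRST(T)
From T → x ,:
  - x is a terminal: add 'x' and stop

Collecting: FIRST(T) = { '+', 'x', 'y', ε }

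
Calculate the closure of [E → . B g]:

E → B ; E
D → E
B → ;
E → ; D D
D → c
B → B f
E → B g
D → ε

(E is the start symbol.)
To compute CLOSURE, for each item [A → α.Bβ] where B is a non-terminal, add [B → .γ] for all productions B → γ; repeat for the newly added items until nothing changes.

Start with: [E → . B g]
  [E → . B g] has the dot before B: add [B → . ;], [B → . B f]
No further items can be added.

CLOSURE = { [B → . ;], [B → . B f], [E → . B g] }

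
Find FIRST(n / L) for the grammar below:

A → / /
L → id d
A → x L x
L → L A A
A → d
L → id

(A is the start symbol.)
To compute FIRST(n / L), process the symbols left to right:
Symbol n is a terminal. Add 'n' and stop.
FIRST(n / L) = { 'n' }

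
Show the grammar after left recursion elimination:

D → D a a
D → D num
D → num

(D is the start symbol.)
D is directly left-recursive. The standard transformation for
  A → A α₁ | ... | A α_m | β₁ | ... | β_n
is
  A  → β₁ A' | ... | β_n A'
  A' → α₁ A' | ... | α_m A' | ε

D → num becomes D → num D'
D → D a a becomes D' → a a D'
D → D num becomes D' → num D'
Add D' → ε

Resulting grammar:
D → num D'
D' → a a D'
D' → num D'
D' → ε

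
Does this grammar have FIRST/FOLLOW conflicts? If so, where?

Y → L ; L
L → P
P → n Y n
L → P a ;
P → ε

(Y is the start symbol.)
Yes. L → P a ';' with FOLLOW(L) on { 'n' }; P → n Y n with FOLLOW(P) on { 'n' }

A FIRST/FOLLOW conflict occurs when a non-terminal N has a nullable alternative N → β (β ⇒* ε) and another alternative N → α with FIRST(α) ∩ FOLLOW(N) ≠ ∅: on such a lookahead the parser cannot decide between expanding α and letting N vanish via β.

Nullable non-terminals: L, P.
FIRST sets used below: FIRST(P) = { 'n', ε }

L: nullable alternative(s) L → P; FOLLOW(L) = { $, ';', 'n' }
  L → P: FIRST \ {ε} = { 'n' } — this is the only nullable alternative, skip
  L → P a ;: FIRST \ {ε} = { 'a', 'n' } — overlaps FOLLOW(L) on { 'n' }: CONFLICT

P: nullable alternative(s) P → ε; FOLLOW(P) = { $, ';', 'a', 'n' }
  P → n Y n: FIRST \ {ε} = { 'n' } — overlaps FOLLOW(P) on { 'n' }: CONFLICT
  P → ε: FIRST \ {ε} = { } — this is the only nullable alternative, skip

Y has no nullable alternative, so no FIRST/FOLLOW check is needed there.

So the grammar has 2 FIRST/FOLLOW conflicts (marked CONFLICT above).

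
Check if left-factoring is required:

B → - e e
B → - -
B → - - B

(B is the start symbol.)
Left-factoring is needed when two productions for the same non-terminal
share a common prefix on the right-hand side.

Productions for B:
  B → - e e
  B → - -
  B → - - B

Found common prefix '-' in productions for B

Answer: Yes, B has productions with common prefix '-'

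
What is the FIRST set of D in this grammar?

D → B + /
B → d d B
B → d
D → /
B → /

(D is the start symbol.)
To compute FIRST(D), examine every production with D on the left-hand side, reading each right-hand side left to right until a non-nullable symbol is reached.

FIRST sets of the other non-terminals involved (by the same procedure, iterated to a fixed point):
  FIRST(B) = { '/', 'd' }

From D → B + /:
  - B is a non-terminal: add FIRST(B) \ {ε} = { '/', 'd' }
    B is not nullable, so stop
From D → /:
  - '/' is a terminal: add '/' and stop

Collecting: FIRST(D) = { '/', 'd' }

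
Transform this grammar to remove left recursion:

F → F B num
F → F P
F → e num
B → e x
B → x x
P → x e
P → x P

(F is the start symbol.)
F is directly left-recursive. The standard transformation for
  A → A α₁ | ... | A α_m | β₁ | ... | β_n
is
  A  → β₁ A' | ... | β_n A'
  A' → α₁ A' | ... | α_m A' | ε

F → e num becomes F → e num F'
F → F B num becomes F' → B num F'
F → F P becomes F' → P F'
Add F' → ε

Productions for other non-terminals are unchanged:
  B → e x
  B → x x
  P → x e
  P → x P

Resulting grammar:
F → e num F'
F' → B num F'
F' → P F'
F' → ε
B → e x
B → x x
P → x e
P → x P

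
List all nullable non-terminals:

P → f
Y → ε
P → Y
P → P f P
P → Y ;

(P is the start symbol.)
A non-terminal is nullable if it can derive ε (the empty string): either it has an ε-production, or it has a production whose right-hand side consists entirely of nullable non-terminals.

ε-productions: Y → ε
So Y is immediately nullable.
P → Y: every symbol on the right is nullable, so P is nullable too.
Every non-terminal is now nullable.
Nullable = { 'P', 'Y' }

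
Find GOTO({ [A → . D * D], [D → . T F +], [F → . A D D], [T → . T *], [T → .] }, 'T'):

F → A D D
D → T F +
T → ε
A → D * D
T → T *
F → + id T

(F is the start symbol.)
GOTO(I, 'T') = CLOSURE({ [A → αX.β] : [A → α.Xβ] ∈ I, X = 'T' })

Items with dot before 'T', with the dot advanced:
  [D → . T F +] → [D → T . F +]
  [T → . T *] → [T → T . *]
Closure of the advanced items:
  [D → T . F +] has the dot before F: add [F → . A D D], [F → . + id T]
  [F → . A D D] has the dot before A: add [A → . D * D]
  [A → . D * D] has the dot before D: add [D → . T F +]
  [D → . T F +] has the dot before T: add [T → .], [T → . T *]

GOTO = { [A → . D * D], [D → . T F +], [D → T . F +], [F → . + id T], [F → . A D D], [T → . T *], [T → .], [T → T . *] }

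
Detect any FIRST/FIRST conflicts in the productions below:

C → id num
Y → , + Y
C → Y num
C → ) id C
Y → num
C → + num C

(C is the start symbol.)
FIRST sets of the non-terminals at (or reachable through a nullable prefix from) the front of some alternative:
  FIRST(Y) = { ',', 'num' }

Productions for C:
  C → id num: FIRST = { 'id' }
  C → Y num: FIRST = { ',', 'num' }
  C → ) id C: FIRST = { ')' }
  C → + num C: FIRST = { '+' }
Productions for Y:
  Y → , + Y: FIRST = { ',' }
  Y → num: FIRST = { 'num' }

All alternatives of each non-terminal have pairwise disjoint FIRST sets.

Answer: No FIRST/FIRST conflicts.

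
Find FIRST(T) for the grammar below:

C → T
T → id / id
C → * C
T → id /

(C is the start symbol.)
To compute FIRST(T), examine every production with T on the left-hand side, reading each right-hand side left to right until a non-nullable symbol is reached.

From T → id / id:
  - id is a terminal: add 'id' and stop
From T → id /:
  - id is a terminal: add 'id' and stop

Collecting: FIRST(T) = { 'id' }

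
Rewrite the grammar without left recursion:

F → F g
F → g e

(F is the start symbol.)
F → g e F'
F' → g F'
F' → ε

F is directly left-recursive. The standard transformation for
  A → A α₁ | ... | A α_m | β₁ | ... | β_n
is
  A  → β₁ A' | ... | β_n A'
  A' → α₁ A' | ... | α_m A' | ε

F → g e becomes F → g e F'
F → F g becomes F' → g F'
Add F' → ε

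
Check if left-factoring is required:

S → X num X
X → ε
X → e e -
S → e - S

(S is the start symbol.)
Left-factoring is needed when two productions for the same non-terminal
share a common prefix on the right-hand side.

Productions for S:
  S → X num X
  S → e - S
Productions for X:
  X → ε
  X → e e -

No common prefixes found.

Answer: No, left-factoring is not needed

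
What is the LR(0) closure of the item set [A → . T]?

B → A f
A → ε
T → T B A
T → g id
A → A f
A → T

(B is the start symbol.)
{ [A → . T], [T → . T B A], [T → . g id] }

Start with: [A → . T]
  [A → . T] has the dot before T: add [T → . T B A], [T → . g id]
No further items can be added.

CLOSURE = { [A → . T], [T → . T B A], [T → . g id] }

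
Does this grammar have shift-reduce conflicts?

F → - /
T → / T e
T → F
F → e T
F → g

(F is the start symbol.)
No shift-reduce conflicts

A shift-reduce conflict occurs when an LR(0) state has both:
  - a complete (reduce) item [A → α .] (dot at the end), and
  - a shift item [B → β . c γ] (dot before a terminal).

Augment with F' → F and build the canonical LR(0) collection (I0 = CLOSURE({[F' → . F]}), then GOTO on every symbol after a dot until no new states appear). It has 11 states:
  I0: { [F → . - /], [F → . e T], [F → . g], [F' → . F] }  — shift
  I1: { [F → - . /] }  — shift
  I2: { [F' → F .] }  — accept
  I3: { [F → . - /], [F → . e T], [F → . g], [F → e . T], [T → . / T e], [T → . F] }  — shift
  I4: { [F → g .] }  — reduce
  I5: { [F → . - /], [F → . e T], [F → . g], [T → . / T e], [T → . F], [T → / . T e] }  — shift
  I6: { [T → F .] }  — reduce
  I7: { [F → e T .] }  — reduce
  I8: { [T → / T . e] }  — shift
  I9: { [T → / T e .] }  — reduce
  I10: { [F → - / .] }  — reduce

No state contains both a complete item and a shift item.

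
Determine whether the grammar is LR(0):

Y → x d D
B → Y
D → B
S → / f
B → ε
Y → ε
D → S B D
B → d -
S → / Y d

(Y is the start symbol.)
No. Shift-reduce conflict between [Y → .] and [Y → . x d D]

Augment with Y' → Y and build the canonical LR(0) collection (I0 = CLOSURE({[Y' → . Y]}), then GOTO on every symbol after a dot until no new states appear). It has 16 states:
  I0: { [Y → . x d D], [Y → .], [Y' → . Y] }  — shift, reduce
  I1: { [Y' → Y .] }  — accept
  I2: { [Y → x . d D] }  — shift
  I3: { [B → . Y], [B → . d -], [B → .], [D → . B], [D → . S B D], [S → . / Y d], [S → . / f], [Y → . x d D], [Y → .], [Y → x d . D] }  — shift, 2 reduces
  I4: { [S → / . Y d], [S → / . f], [Y → . x d D], [Y → .] }  — shift, reduce
  I5: { [D → B .] }  — reduce
  I6: { [Y → x d D .] }  — reduce
  I7: { [B → . Y], [B → . d -], [B → .], [D → S . B D], [Y → . x d D], [Y → .] }  — shift, 2 reduces
  I8: { [B → Y .] }  — reduce
  I9: { [B → d . -] }  — shift
  I10: { [B → d - .] }  — reduce
  I11: { [B → . Y], [B → . d -], [B → .], [D → . B], [D → . S B D], [D → S B . D], [S → . / Y d], [S → . / f], [Y → . x d D], [Y → .] }  — shift, 2 reduces
  I12: { [D → S B D .] }  — reduce
  I13: { [S → / Y . d] }  — shift
  I14: { [S → / f .] }  — reduce
  I15: { [S → / Y d .] }  — reduce

Conflict in state I0:
  Shift-reduce conflict between [Y → .] and [Y → . x d D]
So the grammar is NOT LR(0).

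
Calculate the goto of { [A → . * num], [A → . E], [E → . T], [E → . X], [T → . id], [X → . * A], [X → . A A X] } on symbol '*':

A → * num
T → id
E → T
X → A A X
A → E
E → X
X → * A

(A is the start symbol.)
GOTO(I, '*') = CLOSURE({ [A → αX.β] : [A → α.Xβ] ∈ I, X = '*' })

Items with dot before '*', with the dot advanced:
  [A → . * num] → [A → * . num]
  [X → . * A] → [X → * . A]
Closure of the advanced items:
  [X → * . A] has the dot before A: add [A → . * num], [A → . E]
  [A → . E] has the dot before E: add [E → . T], [E → . X]
  [E → . T] has the dot before T: add [T → . id]
  [E → . X] has the dot before X: add [X → . A A X], [X → . * A]

GOTO = { [A → * . num], [A → . * num], [A → . E], [E → . T], [E → . X], [T → . id], [X → * . A], [X → . * A], [X → . A A X] }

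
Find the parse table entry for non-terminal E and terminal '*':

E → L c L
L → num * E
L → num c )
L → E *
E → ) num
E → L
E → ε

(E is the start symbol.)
To find M[E, '*'], we find productions for E where '*' is in the predict set (PREDICT(N → α) = (FIRST(α) \ {ε}) ∪ (FOLLOW(N) if α ⇒* ε)).

Relevant sets:
  FIRST(L) = { ')', '*', 'num' }
  FOLLOW(E) = { $, '*', 'c' }

E → L c L: PREDICT = { ')', '*', 'num' }
  '*' is in predict set, so this production goes in M[E, '*']
E → ) num: PREDICT = { ')' }
E → L: PREDICT = { ')', '*', 'num' }
  '*' is in predict set, so this production goes in M[E, '*']
E → ε: PREDICT = { $, '*', 'c' }
  '*' is in predict set, so this production goes in M[E, '*']

M[E, '*'] = E → L c L, E → L, E → ε  (a multiply-defined cell — the grammar is not LL(1))

Answer: E → L c L, E → L, E → ε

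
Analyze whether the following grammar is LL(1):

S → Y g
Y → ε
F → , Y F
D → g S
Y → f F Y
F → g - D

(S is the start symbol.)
Yes, the grammar is LL(1).

A grammar is LL(1) if for each non-terminal N with multiple productions, the predict sets of those productions are pairwise disjoint, where PREDICT(N → α) = (FIRST(α) \ {ε}) ∪ (FOLLOW(N) if α ⇒* ε).

Relevant sets:
  FOLLOW(Y) = { ',', 'g' }

For Y:
  PREDICT(Y → ε) = { ',', 'g' }
  PREDICT(Y → f F Y) = { 'f' }
For F:
  PREDICT(F → ',' Y F) = { ',' }
  PREDICT(F → g '-' D) = { 'g' }
S, D have a single production, so nothing to check there.

All predict sets are disjoint. The grammar IS LL(1).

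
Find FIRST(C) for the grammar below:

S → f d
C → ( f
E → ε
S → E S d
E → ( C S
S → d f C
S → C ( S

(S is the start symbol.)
{ '(' }

To compute FIRST(C), examine every production with C on the left-hand side, reading each right-hand side left to right until a non-nullable symbol is reached.

From C → ( f:
  - '(' is a terminal: add '(' and stop

Collecting: FIRST(C) = { '(' }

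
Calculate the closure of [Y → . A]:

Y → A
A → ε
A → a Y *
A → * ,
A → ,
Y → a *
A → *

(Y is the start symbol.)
{ [A → . * ,], [A → . *], [A → . ,], [A → . a Y *], [A → .], [Y → . A] }

Start with: [Y → . A]
  [Y → . A] has the dot before A: add [A → .], [A → . a Y *], [A → . * ,], [A → . ,], [A → . *]
No further items can be added.

CLOSURE = { [A → . * ,], [A → . *], [A → . ,], [A → . a Y *], [A → .], [Y → . A] }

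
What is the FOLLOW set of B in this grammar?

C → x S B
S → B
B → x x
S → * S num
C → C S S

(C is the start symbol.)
{ $, '*', 'num', 'x' }

To compute FOLLOW(B), find every occurrence of B on a right-hand side N → α B β: add FIRST(β) \ {ε}, and if β is empty or nullable also add FOLLOW(N). Iterate to a fixed point.

In C → x S B: B is at the end, add FOLLOW(C)
In S → B: B is at the end, add FOLLOW(S)

The FOLLOW sets referred to above (computed the same way, to a fixed point):
  FOLLOW(C) = { $, '*', 'x' }
  FOLLOW(S) = { $, '*', 'num', 'x' }

Taking the union: FOLLOW(B) = { $, '*', 'num', 'x' }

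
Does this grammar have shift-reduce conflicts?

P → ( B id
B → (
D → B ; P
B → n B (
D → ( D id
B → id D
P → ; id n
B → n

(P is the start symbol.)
A shift-reduce conflict occurs when an LR(0) state has both:
  - a complete (reduce) item [A → α .] (dot at the end), and
  - a shift item [B → β . c γ] (dot before a terminal).

Augment with P' → P and build the canonical LR(0) collection (I0 = CLOSURE({[P' → . P]}), then GOTO on every symbol after a dot until no new states appear). It has 20 states:
  I0: { [P → . ( B id], [P → . ; id n], [P' → . P] }  — shift
  I1: { [B → . (], [B → . id D], [B → . n B (], [B → . n], [P → ( . B id] }  — shift
  I2: { [P → ; . id n] }  — shift
  I3: { [P' → P .] }  — accept
  I4: { [P → ; id . n] }  — shift
  I5: { [P → ; id n .] }  — reduce
  I6: { [B → ( .] }  — reduce
  I7: { [P → ( B . id] }  — shift
  I8: { [B → . (], [B → . id D], [B → . n B (], [B → . n], [B → id . D], [D → . ( D id], [D → . B ; P] }  — shift
  I9: { [B → . (], [B → . id D], [B → . n B (], [B → . n], [B → n . B (], [B → n .] }  — shift, reduce
  I10: { [B → n B . (] }  — shift
  I11: { [B → n B ( .] }  — reduce
  I12: { [B → ( .], [B → . (], [B → . id D], [B → . n B (], [B → . n], [D → ( . D id], [D → . ( D id], [D → . B ; P] }  — shift, reduce
  I13: { [D → B . ; P] }  — shift
  I14: { [B → id D .] }  — reduce
  I15: { [D → B ; . P], [P → . ( B id], [P → . ; id n] }  — shift
  I16: { [D → B ; P .] }  — reduce
  I17: { [D → ( D . id] }  — shift
  I18: { [D → ( D id .] }  — reduce
  I19: { [P → ( B id .] }  — reduce

I9 contains reduce item [B → n .] and shift items [B → . (], [B → . id D], [B → . n], [B → . n B (] — shift-reduce conflict.
I12 contains reduce item [B → ( .] and shift items [B → . (], [B → . id D], [B → . n], [B → . n B (], [D → . ( D id] — shift-reduce conflict.

Answer: Yes — I9: [B → n .] vs [B → . (]; I12: [B → ( .] vs [B → . (]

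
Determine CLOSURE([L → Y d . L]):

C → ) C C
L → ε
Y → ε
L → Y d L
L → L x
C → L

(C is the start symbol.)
Start with: [L → Y d . L]
  [L → Y d . L] has the dot before L: add [L → .], [L → . Y d L], [L → . L x]
  [L → . Y d L] has the dot before Y: add [Y → .]
No further items can be added.

CLOSURE = { [L → . L x], [L → . Y d L], [L → .], [L → Y d . L], [Y → .] }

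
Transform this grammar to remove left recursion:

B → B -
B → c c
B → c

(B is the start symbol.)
B is directly left-recursive. The standard transformation for
  A → A α₁ | ... | A α_m | β₁ | ... | β_n
is
  A  → β₁ A' | ... | β_n A'
  A' → α₁ A' | ... | α_m A' | ε

B → c c becomes B → c c B'
B → c becomes B → c B'
B → B - becomes B' → - B'
Add B' → ε

Resulting grammar:
B → c c B'
B → c B'
B' → - B'
B' → ε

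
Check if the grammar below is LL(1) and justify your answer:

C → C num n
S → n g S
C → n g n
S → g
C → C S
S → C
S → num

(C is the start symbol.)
No. Predict set conflict for C: { 'n' }

A grammar is LL(1) if for each non-terminal N with multiple productions, the predict sets of those productions are pairwise disjoint, where PREDICT(N → α) = (FIRST(α) \ {ε}) ∪ (FOLLOW(N) if α ⇒* ε).

Relevant sets:
  FIRST(C) = { 'n' }

For C:
  PREDICT(C → C num n) = { 'n' }
  PREDICT(C → n g n) = { 'n' }
  PREDICT(C → C S) = { 'n' }
For S:
  PREDICT(S → n g S) = { 'n' }
  PREDICT(S → g) = { 'g' }
  PREDICT(S → C) = { 'n' }
  PREDICT(S → num) = { 'num' }

Conflict found: Predict set conflict for C: { 'n' }
The grammar is NOT LL(1).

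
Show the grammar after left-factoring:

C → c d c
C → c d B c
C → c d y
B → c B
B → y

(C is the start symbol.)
C → c d C'
C' → c
C' → B c
C' → y
B → c B
B → y

Left-factoring transforms A → αβ₁ | αβ₂ into A → αA' and A' → β₁ | β₂
(α is the longest common prefix among the alternatives). Repeat until
no nonterminal has two alternatives with a common prefix.

Round 1: C has alternatives sharing prefix 'c d'. Introduce C': C → c d C'
  Add: C' → c
  Add: C' → B c
  Add: C' → y

No remaining common prefixes — done.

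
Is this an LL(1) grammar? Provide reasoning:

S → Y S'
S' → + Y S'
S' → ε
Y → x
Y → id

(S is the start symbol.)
A grammar is LL(1) if for each non-terminal N with multiple productions, the predict sets of those productions are pairwise disjoint, where PREDICT(N → α) = (FIRST(α) \ {ε}) ∪ (FOLLOW(N) if α ⇒* ε).

Relevant sets:
  FOLLOW(S') = { $ }

For S':
  PREDICT(S' → '+' Y S') = { '+' }
  PREDICT(S' → ε) = { $ }
For Y:
  PREDICT(Y → x) = { 'x' }
  PREDICT(Y → id) = { 'id' }
S has a single production, so nothing to check there.

All predict sets are disjoint. The grammar IS LL(1).

Answer: Yes, the grammar is LL(1).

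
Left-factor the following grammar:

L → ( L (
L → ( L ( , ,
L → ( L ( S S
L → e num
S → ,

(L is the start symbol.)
Left-factoring transforms A → αβ₁ | αβ₂ into A → αA' and A' → β₁ | β₂
(α is the longest common prefix among the alternatives). Repeat until
no nonterminal has two alternatives with a common prefix.

Round 1: L has alternatives sharing prefix '( L ('. Introduce L': L → ( L ( L'
  Add: L' → ε
  Add: L' → , ,
  Add: L' → S S

No remaining common prefixes — done.

Resulting grammar:
L → ( L ( L'
L' → ε
L' → , ,
L' → S S
L → e num
S → ,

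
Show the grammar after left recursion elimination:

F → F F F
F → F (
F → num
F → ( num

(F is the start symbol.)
F is directly left-recursive. The standard transformation for
  A → A α₁ | ... | A α_m | β₁ | ... | β_n
is
  A  → β₁ A' | ... | β_n A'
  A' → α₁ A' | ... | α_m A' | ε

F → num becomes F → num F'
F → ( num becomes F → ( num F'
F → F F F becomes F' → F F F'
F → F ( becomes F' → ( F'
Add F' → ε

Resulting grammar:
F → num F'
F → ( num F'
F' → F F F'
F' → ( F'
F' → ε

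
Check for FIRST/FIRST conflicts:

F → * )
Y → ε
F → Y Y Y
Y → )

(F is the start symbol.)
No FIRST/FIRST conflicts.

FIRST sets of the non-terminals at (or reachable through a nullable prefix from) the front of some alternative:
  FIRST(Y) = { ')', ε }

Productions for F:
  F → * ): FIRST = { '*' }
  F → Y Y Y: FIRST = { ')', ε }
Productions for Y:
  Y → ε: FIRST = { ε }
  Y → ): FIRST = { ')' }

All alternatives of each non-terminal have pairwise disjoint FIRST sets.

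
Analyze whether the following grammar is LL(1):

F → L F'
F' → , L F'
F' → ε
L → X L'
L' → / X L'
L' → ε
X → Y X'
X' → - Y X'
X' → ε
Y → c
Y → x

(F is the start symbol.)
A grammar is LL(1) if for each non-terminal N with multiple productions, the predict sets of those productions are pairwise disjoint, where PREDICT(N → α) = (FIRST(α) \ {ε}) ∪ (FOLLOW(N) if α ⇒* ε).

Relevant sets:
  FOLLOW(F') = { $ }
  FOLLOW(L') = { $, ',' }
  FOLLOW(X') = { $, ',', '/' }

For F':
  PREDICT(F' → ',' L F') = { ',' }
  PREDICT(F' → ε) = { $ }
For L':
  PREDICT(L' → '/' X L') = { '/' }
  PREDICT(L' → ε) = { $, ',' }
For X':
  PREDICT(X' → '-' Y X') = { '-' }
  PREDICT(X' → ε) = { $, ',', '/' }
For Y:
  PREDICT(Y → c) = { 'c' }
  PREDICT(Y → x) = { 'x' }
F, L, X have a single production, so nothing to check there.

All predict sets are disjoint. The grammar IS LL(1).

Answer: Yes, the grammar is LL(1).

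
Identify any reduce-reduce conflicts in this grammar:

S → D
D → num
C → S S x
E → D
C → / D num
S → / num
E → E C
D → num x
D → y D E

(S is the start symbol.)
Augment with S' → S and build the canonical LR(0) collection (I0 = CLOSURE({[S' → . S]}), then GOTO on every symbol after a dot until no new states appear). It has 19 states:
  I0: { [D → . num x], [D → . num], [D → . y D E], [S → . / num], [S → . D], [S' → . S] }  — shift
  I1: { [S → / . num] }  — shift
  I2: { [S → D .] }  — reduce
  I3: { [S' → S .] }  — accept
  I4: { [D → num . x], [D → num .] }  — shift, reduce
  I5: { [D → . num x], [D → . num], [D → . y D E], [D → y . D E] }  — shift
  I6: { [D → . num x], [D → . num], [D → . y D E], [D → y D . E], [E → . D], [E → . E C] }  — shift
  I7: { [E → D .] }  — reduce
  I8: { [C → . / D num], [C → . S S x], [D → . num x], [D → . num], [D → . y D E], [D → y D E .], [E → E . C], [S → . / num], [S → . D] }  — shift, reduce
  I9: { [C → / . D num], [D → . num x], [D → . num], [D → . y D E], [S → / . num] }  — shift
  I10: { [E → E C .] }  — reduce
  I11: { [C → S . S x], [D → . num x], [D → . num], [D → . y D E], [S → . / num], [S → . D] }  — shift
  I12: { [C → S S . x] }  — shift
  I13: { [C → S S x .] }  — reduce
  I14: { [C → / D . num] }  — shift
  I15: { [D → num . x], [D → num .], [S → / num .] }  — shift, 2 reduces
  I16: { [D → num x .] }  — reduce
  I17: { [C → / D num .] }  — reduce
  I18: { [S → / num .] }  — reduce

I15 contains complete items [D → num .], [S → / num .] — reduce-reduce conflict.

Answer: Yes — I15: [D → num .] vs [S → / num .]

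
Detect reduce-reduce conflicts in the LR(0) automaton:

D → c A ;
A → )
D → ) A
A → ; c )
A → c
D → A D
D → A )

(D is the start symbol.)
Yes — I10: [A → ) .] vs [D → A ) .]

A reduce-reduce conflict occurs when an LR(0) state has two complete items [A → α .] and [B → β .] — both call for a reduction, and with no lookahead the parser cannot choose between them.

Augment with D' → D and build the canonical LR(0) collection (I0 = CLOSURE({[D' → . D]}), then GOTO on every symbol after a dot until no new states appear). It has 15 states:
  I0: { [A → . )], [A → . ; c )], [A → . c], [D → . ) A], [D → . A )], [D → . A D], [D → . c A ;], [D' → . D] }  — shift
  I1: { [A → ) .], [A → . )], [A → . ; c )], [A → . c], [D → ) . A] }  — shift, reduce
  I2: { [A → ; . c )] }  — shift
  I3: { [A → . )], [A → . ; c )], [A → . c], [D → . ) A], [D → . A )], [D → . A D], [D → . c A ;], [D → A . )], [D → A . D] }  — shift
  I4: { [D' → D .] }  — accept
  I5: { [A → . )], [A → . ; c )], [A → . c], [A → c .], [D → c . A ;] }  — shift, reduce
  I6: { [A → ) .] }  — reduce
  I7: { [D → c A . ;] }  — shift
  I8: { [A → c .] }  — reduce
  I9: { [D → c A ; .] }  — reduce
  I10: { [A → ) .], [A → . )], [A → . ; c )], [A → . c], [D → ) . A], [D → A ) .] }  — shift, 2 reduces
  I11: { [D → A D .] }  — reduce
  I12: { [D → ) A .] }  — reduce
  I13: { [A → ; c . )] }  — shift
  I14: { [A → ; c ) .] }  — reduce

I10 contains complete items [A → ) .], [D → A ) .] — reduce-reduce conflict.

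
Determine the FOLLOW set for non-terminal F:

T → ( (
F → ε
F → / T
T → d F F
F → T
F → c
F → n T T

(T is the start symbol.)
{ $, '(', '/', 'c', 'd', 'n' }

In T → d F F: F is followed by F, add FIRST(F) \ {ε} = { '(', '/', 'c', 'd', 'n' }
  F is nullable, so also add FOLLOW(T)
In T → d F F: F is at the end, add FOLLOW(T)

The FOLLOW sets referred to above (computed the same way, to a fixed point):
  FOLLOW(T) = { $, '(', '/', 'c', 'd', 'n' }

Taking the union: FOLLOW(F) = { $, '(', '/', 'c', 'd', 'n' }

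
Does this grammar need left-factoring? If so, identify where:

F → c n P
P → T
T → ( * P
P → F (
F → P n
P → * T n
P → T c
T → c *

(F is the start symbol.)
Yes, P has productions with common prefix 'T'

Left-factoring is needed when two productions for the same non-terminal
share a common prefix on the right-hand side.

Productions for F:
  F → c n P
  F → P n
Productions for P:
  P → T
  P → F (
  P → * T n
  P → T c
Productions for T:
  T → ( * P
  T → c *

Found common prefix 'T' in productions for P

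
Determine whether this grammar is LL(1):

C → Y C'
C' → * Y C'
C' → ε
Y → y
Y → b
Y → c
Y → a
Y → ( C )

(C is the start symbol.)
Yes, the grammar is LL(1).

A grammar is LL(1) if for each non-terminal N with multiple productions, the predict sets of those productions are pairwise disjoint, where PREDICT(N → α) = (FIRST(α) \ {ε}) ∪ (FOLLOW(N) if α ⇒* ε).

Relevant sets:
  FOLLOW(C') = { $, ')' }

For C':
  PREDICT(C' → '*' Y C') = { '*' }
  PREDICT(C' → ε) = { $, ')' }
For Y:
  PREDICT(Y → y) = { 'y' }
  PREDICT(Y → b) = { 'b' }
  PREDICT(Y → c) = { 'c' }
  PREDICT(Y → a) = { 'a' }
  PREDICT(Y → '(' C ')') = { '(' }
C has a single production, so nothing to check there.

All predict sets are disjoint. The grammar IS LL(1).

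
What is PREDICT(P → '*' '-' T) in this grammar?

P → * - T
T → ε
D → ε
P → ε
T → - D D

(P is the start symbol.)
{ '*' }

PREDICT(P → '*' '-' T) = (FIRST(RHS) \ {ε}) ∪ (FOLLOW(P) if ε ∈ FIRST(RHS), i.e. RHS ⇒* ε)
FIRST('*' '-' T) = { '*' }
ε ∉ FIRST('*' '-' T), so FOLLOW(P) is not added.
PREDICT(P → '*' '-' T) = { '*' }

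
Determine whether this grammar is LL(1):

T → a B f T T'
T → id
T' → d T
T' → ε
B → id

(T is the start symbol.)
No. Predict set conflict for T': { 'd' }

A grammar is LL(1) if for each non-terminal N with multiple productions, the predict sets of those productions are pairwise disjoint, where PREDICT(N → α) = (FIRST(α) \ {ε}) ∪ (FOLLOW(N) if α ⇒* ε).

Relevant sets:
  FOLLOW(T') = { $, 'd' }

For T:
  PREDICT(T → a B f T T') = { 'a' }
  PREDICT(T → id) = { 'id' }
For T':
  PREDICT(T' → d T) = { 'd' }
  PREDICT(T' → ε) = { $, 'd' }
B has a single production, so nothing to check there.

Conflict found: Predict set conflict for T': { 'd' }
The grammar is NOT LL(1).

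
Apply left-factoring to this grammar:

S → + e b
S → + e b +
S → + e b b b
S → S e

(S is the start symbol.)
S → + e b S'
S' → ε
S' → +
S' → b b
S → S e

Left-factoring transforms A → αβ₁ | αβ₂ into A → αA' and A' → β₁ | β₂
(α is the longest common prefix among the alternatives). Repeat until
no nonterminal has two alternatives with a common prefix.

Round 1: S has alternatives sharing prefix '+ e b'. Introduce S': S → + e b S'
  Add: S' → ε
  Add: S' → +
  Add: S' → b b

No remaining common prefixes — done.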